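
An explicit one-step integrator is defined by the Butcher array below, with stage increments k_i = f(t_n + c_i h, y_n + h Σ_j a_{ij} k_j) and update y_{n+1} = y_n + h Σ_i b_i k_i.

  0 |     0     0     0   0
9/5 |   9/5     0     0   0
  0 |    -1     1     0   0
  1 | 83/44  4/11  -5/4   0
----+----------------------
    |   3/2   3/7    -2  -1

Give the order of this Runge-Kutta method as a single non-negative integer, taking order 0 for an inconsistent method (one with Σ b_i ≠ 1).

b = (3/2, 3/7, -2, -1)
c = (0, 9/5, 0, 1)
Ac = (0, 0, 9/5, 36/55)
Σ b_i: 3/2·1 + 3/7·1 + (-2)·1 + (-1)·1 = -15/14 ≠ 1 ⇒ order 0.

0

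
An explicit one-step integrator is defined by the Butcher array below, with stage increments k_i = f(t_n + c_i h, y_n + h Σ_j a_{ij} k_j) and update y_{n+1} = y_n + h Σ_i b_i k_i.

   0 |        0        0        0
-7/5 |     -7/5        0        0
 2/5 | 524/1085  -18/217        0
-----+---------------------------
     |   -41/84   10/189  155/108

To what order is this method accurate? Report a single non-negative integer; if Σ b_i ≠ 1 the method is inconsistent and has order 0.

b = (-41/84, 10/189, 155/108)
c = (0, -7/5, 2/5)
Ac = (0, 0, 18/155)
Σ b_i: (-41/84)·1 + 10/189·1 + 155/108·1 = 1 ✓
b·c: 10/189·(-7/5) + 155/108·2/5 = 1/2 ✓
b·c²: 10/189·49/25 + 155/108·4/25 = 1/3 ✓
b·Ac: 155/108·18/155 = 1/6 ✓; 3 stages ⇒ order 3.

3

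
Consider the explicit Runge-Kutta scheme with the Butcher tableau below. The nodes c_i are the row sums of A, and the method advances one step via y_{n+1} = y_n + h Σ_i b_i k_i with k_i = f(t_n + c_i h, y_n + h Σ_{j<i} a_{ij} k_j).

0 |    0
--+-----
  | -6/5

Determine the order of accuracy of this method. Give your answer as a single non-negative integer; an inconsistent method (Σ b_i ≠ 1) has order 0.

0

b = (-6/5)
c = (0)
Σ b_i: (-6/5)·1 = -6/5 ≠ 1 ⇒ order 0.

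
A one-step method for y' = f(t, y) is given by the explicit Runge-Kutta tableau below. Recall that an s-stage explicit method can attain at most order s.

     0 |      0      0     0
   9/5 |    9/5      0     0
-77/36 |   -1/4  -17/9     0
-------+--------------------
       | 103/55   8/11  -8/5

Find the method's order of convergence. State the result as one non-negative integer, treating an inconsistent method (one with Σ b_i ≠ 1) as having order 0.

b = (103/55, 8/11, -8/5)
c = (0, 9/5, -77/36)
Ac = (0, 0, -17/5)
Σ b_i: 103/55·1 + 8/11·1 + (-8/5)·1 = 1 ✓
b·c: 8/11·9/5 + (-8/5)·(-77/36) = 2342/495 ≠ 1/2 ⇒ order 1.

1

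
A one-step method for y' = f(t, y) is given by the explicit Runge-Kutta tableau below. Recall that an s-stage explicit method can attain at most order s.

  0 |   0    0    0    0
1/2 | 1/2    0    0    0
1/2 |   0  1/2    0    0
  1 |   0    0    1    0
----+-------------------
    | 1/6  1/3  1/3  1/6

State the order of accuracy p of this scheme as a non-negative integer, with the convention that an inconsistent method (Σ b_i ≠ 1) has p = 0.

b = (1/6, 1/3, 1/3, 1/6)
c = (0, 1/2, 1/2, 1)
Ac = (0, 0, 1/4, 1/2)
Σ b_i: 1/6·1 + 1/3·1 + 1/3·1 + 1/6·1 = 1 ✓
b·c: 1/3·1/2 + 1/3·1/2 + 1/6·1 = 1/2 ✓
b·c²: 1/3·1/4 + 1/3·1/4 + 1/6·1 = 1/3 ✓
b·Ac: 1/3·1/4 + 1/6·1/2 = 1/6 ✓
b·c³: 1/3·1/8 + 1/3·1/8 + 1/6·1 = 1/4 ✓
b·(c∘Ac): 1/3·1/8 + 1/6·1/2 = 1/8 ✓
b·Ac²: 1/3·1/8 + 1/6·1/4 = 1/12 ✓
b·A²c: 1/6·1/4 = 1/24 ✓; 4 stages ⇒ order 4.

4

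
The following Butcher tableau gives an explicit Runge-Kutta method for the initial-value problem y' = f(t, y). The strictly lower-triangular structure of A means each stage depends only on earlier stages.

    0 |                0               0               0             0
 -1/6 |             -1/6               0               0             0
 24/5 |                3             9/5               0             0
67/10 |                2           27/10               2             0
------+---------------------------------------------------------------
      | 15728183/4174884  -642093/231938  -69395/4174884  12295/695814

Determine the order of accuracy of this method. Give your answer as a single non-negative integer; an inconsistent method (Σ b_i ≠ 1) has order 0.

3

b = (15728183/4174884, -642093/231938, -69395/4174884, 12295/695814)
c = (0, -1/6, 24/5, 67/10)
Ac = (0, 0, -3/10, 183/20)
Σ b_i: 15728183/4174884·1 + (-642093/231938)·1 + (-69395/4174884)·1 + 12295/695814·1 = 1 ✓
b·c: (-642093/231938)·(-1/6) + (-69395/4174884)·24/5 + 12295/695814·67/10 = 1/2 ✓
b·c²: (-642093/231938)·1/36 + (-69395/4174884)·576/25 + 12295/695814·4489/100 = 1/3 ✓
b·Ac: (-69395/4174884)·(-3/10) + 12295/695814·183/20 = 1/6 ✓
b·c³: (-642093/231938)·(-1/216) + (-69395/4174884)·13824/125 + 12295/695814·300763/1000 = 728313121/208744200 ≠ 1/4 ⇒ order 3.
b·(c∘Ac): (-69395/4174884)·(-36/25) + 12295/695814·12261/200 = 10271997/9277520 ≠ 1/8
b·Ac²: (-69395/4174884)·1/20 + 12295/695814·9231/200 = 17006923/20874420 ≠ 1/12
b·A²c: 12295/695814·(-3/5) = -2459/231938 ≠ 1/24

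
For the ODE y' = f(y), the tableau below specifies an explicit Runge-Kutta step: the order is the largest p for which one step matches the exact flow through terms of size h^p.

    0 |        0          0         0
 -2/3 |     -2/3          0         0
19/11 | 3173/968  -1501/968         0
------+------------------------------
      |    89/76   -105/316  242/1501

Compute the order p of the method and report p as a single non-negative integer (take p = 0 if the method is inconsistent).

3

b = (89/76, -105/316, 242/1501)
c = (0, -2/3, 19/11)
Ac = (0, 0, 1501/1452)
Σ b_i: 89/76·1 + (-105/316)·1 + 242/1501·1 = 1 ✓
b·c: (-105/316)·(-2/3) + 242/1501·19/11 = 1/2 ✓
b·c²: (-105/316)·4/9 + 242/1501·361/121 = 1/3 ✓
b·Ac: 242/1501·1501/1452 = 1/6 ✓; 3 stages ⇒ order 3.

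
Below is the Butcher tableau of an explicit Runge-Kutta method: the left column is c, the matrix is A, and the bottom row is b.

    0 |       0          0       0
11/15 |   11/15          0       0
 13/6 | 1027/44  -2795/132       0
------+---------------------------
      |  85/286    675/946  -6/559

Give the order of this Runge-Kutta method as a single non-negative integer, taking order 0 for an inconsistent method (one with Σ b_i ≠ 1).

3

b = (85/286, 675/946, -6/559)
c = (0, 11/15, 13/6)
Ac = (0, 0, -559/36)
Σ b_i: 85/286·1 + 675/946·1 + (-6/559)·1 = 1 ✓
b·c: 675/946·11/15 + (-6/559)·13/6 = 1/2 ✓
b·c²: 675/946·121/225 + (-6/559)·169/36 = 1/3 ✓
b·Ac: (-6/559)·(-559/36) = 1/6 ✓; 3 stages ⇒ order 3.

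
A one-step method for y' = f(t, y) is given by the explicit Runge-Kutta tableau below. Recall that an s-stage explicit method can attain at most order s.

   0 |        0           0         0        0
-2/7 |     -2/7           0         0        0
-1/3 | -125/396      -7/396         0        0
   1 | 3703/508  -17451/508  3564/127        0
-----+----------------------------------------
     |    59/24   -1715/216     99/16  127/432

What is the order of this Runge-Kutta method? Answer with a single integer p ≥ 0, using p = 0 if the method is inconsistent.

b = (59/24, -1715/216, 99/16, 127/432)
c = (0, -2/7, -1/3, 1)
Ac = (0, 0, 1/198, 117/254)
Σ b_i: 59/24·1 + (-1715/216)·1 + 99/16·1 + 127/432·1 = 1 ✓
b·c: (-1715/216)·(-2/7) + 99/16·(-1/3) + 127/432·1 = 1/2 ✓
b·c²: (-1715/216)·4/49 + 99/16·1/9 + 127/432·1 = 1/3 ✓
b·Ac: 99/16·1/198 + 127/432·117/254 = 1/6 ✓
b·c³: (-1715/216)·(-8/343) + 99/16·(-1/27) + 127/432·1 = 1/4 ✓
b·(c∘Ac): 99/16·(-1/594) + 127/432·117/254 = 1/8 ✓
b·Ac²: 99/16·(-1/693) + 127/432·279/889 = 1/12 ✓
b·A²c: 127/432·18/127 = 1/24 ✓; 4 stages ⇒ order 4.

4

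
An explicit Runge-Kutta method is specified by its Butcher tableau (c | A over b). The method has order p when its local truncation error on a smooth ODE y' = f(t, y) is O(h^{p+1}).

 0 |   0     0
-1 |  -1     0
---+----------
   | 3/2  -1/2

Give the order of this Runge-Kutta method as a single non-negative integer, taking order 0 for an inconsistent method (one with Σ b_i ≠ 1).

2

b = (3/2, -1/2)
c = (0, -1)
Σ b_i: 3/2·1 + (-1/2)·1 = 1 ✓
b·c: (-1/2)·(-1) = 1/2 ✓; 2 stages ⇒ order 2.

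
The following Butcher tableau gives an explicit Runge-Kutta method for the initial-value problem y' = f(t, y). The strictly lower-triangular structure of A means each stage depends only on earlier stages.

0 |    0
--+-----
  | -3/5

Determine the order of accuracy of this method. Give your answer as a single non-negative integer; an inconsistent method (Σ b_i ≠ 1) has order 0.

0

b = (-3/5)
c = (0)
Σ b_i: (-3/5)·1 = -3/5 ≠ 1 ⇒ order 0.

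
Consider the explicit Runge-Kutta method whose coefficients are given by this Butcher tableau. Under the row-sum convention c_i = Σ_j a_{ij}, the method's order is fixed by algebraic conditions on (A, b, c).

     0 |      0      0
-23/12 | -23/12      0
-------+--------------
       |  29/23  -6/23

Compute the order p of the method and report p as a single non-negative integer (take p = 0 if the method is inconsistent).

b = (29/23, -6/23)
c = (0, -23/12)
Σ b_i: 29/23·1 + (-6/23)·1 = 1 ✓
b·c: (-6/23)·(-23/12) = 1/2 ✓; 2 stages ⇒ order 2.

2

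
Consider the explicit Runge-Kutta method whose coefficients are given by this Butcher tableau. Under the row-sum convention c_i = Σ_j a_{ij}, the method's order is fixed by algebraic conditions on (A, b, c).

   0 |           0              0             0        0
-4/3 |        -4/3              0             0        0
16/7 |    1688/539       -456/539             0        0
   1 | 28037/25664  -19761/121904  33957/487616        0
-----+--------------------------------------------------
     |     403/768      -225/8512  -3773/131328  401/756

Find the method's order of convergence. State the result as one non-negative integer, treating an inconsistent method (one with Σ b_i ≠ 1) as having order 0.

4

b = (403/768, -225/8512, -3773/131328, 401/756)
c = (0, -4/3, 16/7, 1)
Ac = (0, 0, 608/539, 301/802)
Σ b_i: 403/768·1 + (-225/8512)·1 + (-3773/131328)·1 + 401/756·1 = 1 ✓
b·c: (-225/8512)·(-4/3) + (-3773/131328)·16/7 + 401/756·1 = 1/2 ✓
b·c²: (-225/8512)·16/9 + (-3773/131328)·256/49 + 401/756·1 = 1/3 ✓
b·Ac: (-3773/131328)·608/539 + 401/756·301/802 = 1/6 ✓
b·c³: (-225/8512)·(-64/27) + (-3773/131328)·4096/343 + 401/756·1 = 1/4 ✓
b·(c∘Ac): (-3773/131328)·9728/3773 + 401/756·301/802 = 1/8 ✓
b·Ac²: (-3773/131328)·(-2432/1617) + 401/756·91/1203 = 1/12 ✓
b·A²c: 401/756·63/802 = 1/24 ✓; 4 stages ⇒ order 4.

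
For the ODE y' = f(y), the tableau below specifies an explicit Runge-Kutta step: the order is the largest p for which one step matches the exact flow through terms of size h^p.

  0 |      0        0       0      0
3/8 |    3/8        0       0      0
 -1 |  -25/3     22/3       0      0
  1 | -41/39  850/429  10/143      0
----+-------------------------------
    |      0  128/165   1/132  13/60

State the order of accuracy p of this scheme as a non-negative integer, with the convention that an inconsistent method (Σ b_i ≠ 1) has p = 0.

b = (0, 128/165, 1/132, 13/60)
c = (0, 3/8, -1, 1)
Ac = (0, 0, 11/4, 35/52)
Σ b_i: 128/165·1 + 1/132·1 + 13/60·1 = 1 ✓
b·c: 128/165·3/8 + 1/132·(-1) + 13/60·1 = 1/2 ✓
b·c²: 128/165·9/64 + 1/132·1 + 13/60·1 = 1/3 ✓
b·Ac: 1/132·11/4 + 13/60·35/52 = 1/6 ✓
b·c³: 128/165·27/512 + 1/132·(-1) + 13/60·1 = 1/4 ✓
b·(c∘Ac): 1/132·(-11/4) + 13/60·35/52 = 1/8 ✓
b·Ac²: 1/132·33/32 + 13/60·145/416 = 1/12 ✓
b·A²c: 13/60·5/26 = 1/24 ✓; 4 stages ⇒ order 4.

4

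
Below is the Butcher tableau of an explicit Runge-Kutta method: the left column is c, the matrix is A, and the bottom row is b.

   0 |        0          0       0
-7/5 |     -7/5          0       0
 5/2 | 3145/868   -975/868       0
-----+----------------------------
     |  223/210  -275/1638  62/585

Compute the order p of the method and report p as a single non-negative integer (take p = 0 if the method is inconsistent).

3

b = (223/210, -275/1638, 62/585)
c = (0, -7/5, 5/2)
Ac = (0, 0, 195/124)
Σ b_i: 223/210·1 + (-275/1638)·1 + 62/585·1 = 1 ✓
b·c: (-275/1638)·(-7/5) + 62/585·5/2 = 1/2 ✓
b·c²: (-275/1638)·49/25 + 62/585·25/4 = 1/3 ✓
b·Ac: 62/585·195/124 = 1/6 ✓; 3 stages ⇒ order 3.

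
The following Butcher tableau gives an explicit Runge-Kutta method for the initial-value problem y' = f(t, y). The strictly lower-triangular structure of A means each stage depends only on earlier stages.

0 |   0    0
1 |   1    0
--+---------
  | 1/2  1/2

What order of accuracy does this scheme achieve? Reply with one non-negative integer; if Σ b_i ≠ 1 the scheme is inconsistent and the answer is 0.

b = (1/2, 1/2)
c = (0, 1)
Σ b_i: 1/2·1 + 1/2·1 = 1 ✓
b·c: 1/2·1 = 1/2 ✓; 2 stages ⇒ order 2.

2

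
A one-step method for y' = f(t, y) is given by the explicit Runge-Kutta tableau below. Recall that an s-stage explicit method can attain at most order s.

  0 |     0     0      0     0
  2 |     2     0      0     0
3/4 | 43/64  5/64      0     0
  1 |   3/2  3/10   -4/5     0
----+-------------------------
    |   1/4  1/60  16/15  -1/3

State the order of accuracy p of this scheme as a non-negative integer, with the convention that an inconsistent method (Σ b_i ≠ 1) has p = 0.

4

b = (1/4, 1/60, 16/15, -1/3)
c = (0, 2, 3/4, 1)
Ac = (0, 0, 5/32, 0)
Σ b_i: 1/4·1 + 1/60·1 + 16/15·1 + (-1/3)·1 = 1 ✓
b·c: 1/60·2 + 16/15·3/4 + (-1/3)·1 = 1/2 ✓
b·c²: 1/60·4 + 16/15·9/16 + (-1/3)·1 = 1/3 ✓
b·Ac: 16/15·5/32 = 1/6 ✓
b·c³: 1/60·8 + 16/15·27/64 + (-1/3)·1 = 1/4 ✓
b·(c∘Ac): 16/15·15/128 = 1/8 ✓
b·Ac²: 16/15·5/16 + (-1/3)·3/4 = 1/12 ✓
b·A²c: (-1/3)·(-1/8) = 1/24 ✓; 4 stages ⇒ order 4.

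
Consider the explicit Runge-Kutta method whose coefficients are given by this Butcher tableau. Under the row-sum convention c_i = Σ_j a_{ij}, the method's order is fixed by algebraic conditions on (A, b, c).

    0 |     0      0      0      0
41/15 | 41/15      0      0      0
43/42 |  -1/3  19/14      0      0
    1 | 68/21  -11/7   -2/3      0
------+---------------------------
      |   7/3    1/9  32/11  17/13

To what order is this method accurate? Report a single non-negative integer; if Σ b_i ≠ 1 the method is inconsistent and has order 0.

b = (7/3, 1/9, 32/11, 17/13)
c = (0, 41/15, 43/42, 1)
Ac = (0, 0, 779/210, -224/45)
Σ b_i: 7/3·1 + 1/9·1 + 32/11·1 + 17/13·1 = 8573/1287 ≠ 1 ⇒ order 0.

0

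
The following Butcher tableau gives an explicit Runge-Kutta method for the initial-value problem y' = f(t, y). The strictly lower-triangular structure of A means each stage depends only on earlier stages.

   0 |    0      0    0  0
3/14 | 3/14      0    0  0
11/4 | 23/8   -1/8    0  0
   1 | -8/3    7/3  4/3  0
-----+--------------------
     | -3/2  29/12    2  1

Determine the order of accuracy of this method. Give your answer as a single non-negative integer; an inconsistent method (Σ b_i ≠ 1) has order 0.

0

b = (-3/2, 29/12, 2, 1)
c = (0, 3/14, 11/4, 1)
Ac = (0, 0, -3/112, 25/6)
Σ b_i: (-3/2)·1 + 29/12·1 + 2·1 + 1·1 = 47/12 ≠ 1 ⇒ order 0.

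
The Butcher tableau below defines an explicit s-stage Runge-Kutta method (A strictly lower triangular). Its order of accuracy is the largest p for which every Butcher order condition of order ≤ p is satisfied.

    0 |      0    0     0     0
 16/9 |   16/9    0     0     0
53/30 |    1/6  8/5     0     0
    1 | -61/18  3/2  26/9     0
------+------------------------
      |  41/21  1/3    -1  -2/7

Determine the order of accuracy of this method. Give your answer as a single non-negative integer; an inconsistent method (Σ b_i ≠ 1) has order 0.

1

b = (41/21, 1/3, -1, -2/7)
c = (0, 16/9, 53/30, 1)
Ac = (0, 0, 128/45, 1049/135)
Σ b_i: 41/21·1 + 1/3·1 + (-1)·1 + (-2/7)·1 = 1 ✓
b·c: 1/3·16/9 + (-1)·53/30 + (-2/7)·1 = -2759/1890 ≠ 1/2 ⇒ order 1.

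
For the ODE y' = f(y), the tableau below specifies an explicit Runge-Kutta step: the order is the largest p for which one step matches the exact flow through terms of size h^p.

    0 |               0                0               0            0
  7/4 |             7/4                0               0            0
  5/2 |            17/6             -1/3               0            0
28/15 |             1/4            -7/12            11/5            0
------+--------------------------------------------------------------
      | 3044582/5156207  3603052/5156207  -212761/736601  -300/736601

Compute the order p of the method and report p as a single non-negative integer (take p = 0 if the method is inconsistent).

b = (3044582/5156207, 3603052/5156207, -212761/736601, -300/736601)
c = (0, 7/4, 5/2, 28/15)
Ac = (0, 0, -7/12, 215/48)
Σ b_i: 3044582/5156207·1 + 3603052/5156207·1 + (-212761/736601)·1 + (-300/736601)·1 = 1 ✓
b·c: 3603052/5156207·7/4 + (-212761/736601)·5/2 + (-300/736601)·28/15 = 1/2 ✓
b·c²: 3603052/5156207·49/16 + (-212761/736601)·25/4 + (-300/736601)·784/225 = 1/3 ✓
b·Ac: (-212761/736601)·(-7/12) + (-300/736601)·215/48 = 1/6 ✓
b·c³: 3603052/5156207·343/64 + (-212761/736601)·125/8 + (-300/736601)·21952/3375 = -408783763/530352720 ≠ 1/4 ⇒ order 3.
b·(c∘Ac): (-212761/736601)·(-35/24) + (-300/736601)·301/36 = 2462145/5892808 ≠ 1/8
b·Ac²: (-212761/736601)·(-49/48) + (-300/736601)·2297/192 = 5126507/17678424 ≠ 1/12
b·A²c: (-300/736601)·(-77/60) = 385/736601 ≠ 1/24

3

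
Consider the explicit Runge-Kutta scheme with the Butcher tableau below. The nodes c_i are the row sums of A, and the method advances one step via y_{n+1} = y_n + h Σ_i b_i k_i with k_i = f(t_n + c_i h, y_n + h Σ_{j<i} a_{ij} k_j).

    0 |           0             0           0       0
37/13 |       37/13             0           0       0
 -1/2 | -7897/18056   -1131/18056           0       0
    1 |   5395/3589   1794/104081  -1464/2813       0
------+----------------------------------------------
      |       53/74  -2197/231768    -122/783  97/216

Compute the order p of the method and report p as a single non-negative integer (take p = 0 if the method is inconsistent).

4

b = (53/74, -2197/231768, -122/783, 97/216)
c = (0, 37/13, -1/2, 1)
Ac = (0, 0, -87/488, 30/97)
Σ b_i: 53/74·1 + (-2197/231768)·1 + (-122/783)·1 + 97/216·1 = 1 ✓
b·c: (-2197/231768)·37/13 + (-122/783)·(-1/2) + 97/216·1 = 1/2 ✓
b·c²: (-2197/231768)·1369/169 + (-122/783)·1/4 + 97/216·1 = 1/3 ✓
b·Ac: (-122/783)·(-87/488) + 97/216·30/97 = 1/6 ✓
b·c³: (-2197/231768)·50653/2197 + (-122/783)·(-1/8) + 97/216·1 = 1/4 ✓
b·(c∘Ac): (-122/783)·87/976 + 97/216·30/97 = 1/8 ✓
b·Ac²: (-122/783)·(-3219/6344) + 97/216·12/1261 = 1/12 ✓
b·A²c: 97/216·9/97 = 1/24 ✓; 4 stages ⇒ order 4.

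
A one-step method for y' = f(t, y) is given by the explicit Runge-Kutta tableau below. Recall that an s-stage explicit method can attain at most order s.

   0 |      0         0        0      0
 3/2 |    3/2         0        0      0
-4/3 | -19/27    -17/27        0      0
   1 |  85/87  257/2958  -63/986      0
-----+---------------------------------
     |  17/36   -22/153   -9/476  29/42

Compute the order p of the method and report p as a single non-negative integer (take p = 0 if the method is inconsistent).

4

b = (17/36, -22/153, -9/476, 29/42)
c = (0, 3/2, -4/3, 1)
Ac = (0, 0, -17/18, 25/116)
Σ b_i: 17/36·1 + (-22/153)·1 + (-9/476)·1 + 29/42·1 = 1 ✓
b·c: (-22/153)·3/2 + (-9/476)·(-4/3) + 29/42·1 = 1/2 ✓
b·c²: (-22/153)·9/4 + (-9/476)·16/9 + 29/42·1 = 1/3 ✓
b·Ac: (-9/476)·(-17/18) + 29/42·25/116 = 1/6 ✓
b·c³: (-22/153)·27/8 + (-9/476)·(-64/27) + 29/42·1 = 1/4 ✓
b·(c∘Ac): (-9/476)·34/27 + 29/42·25/116 = 1/8 ✓
b·Ac²: (-9/476)·(-17/12) + 29/42·19/232 = 1/12 ✓
b·A²c: 29/42·7/116 = 1/24 ✓; 4 stages ⇒ order 4.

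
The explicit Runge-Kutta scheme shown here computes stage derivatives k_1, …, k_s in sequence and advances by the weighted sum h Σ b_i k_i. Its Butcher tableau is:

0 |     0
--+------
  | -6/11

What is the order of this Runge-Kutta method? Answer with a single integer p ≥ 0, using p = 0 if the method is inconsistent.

0

b = (-6/11)
c = (0)
Σ b_i: (-6/11)·1 = -6/11 ≠ 1 ⇒ order 0.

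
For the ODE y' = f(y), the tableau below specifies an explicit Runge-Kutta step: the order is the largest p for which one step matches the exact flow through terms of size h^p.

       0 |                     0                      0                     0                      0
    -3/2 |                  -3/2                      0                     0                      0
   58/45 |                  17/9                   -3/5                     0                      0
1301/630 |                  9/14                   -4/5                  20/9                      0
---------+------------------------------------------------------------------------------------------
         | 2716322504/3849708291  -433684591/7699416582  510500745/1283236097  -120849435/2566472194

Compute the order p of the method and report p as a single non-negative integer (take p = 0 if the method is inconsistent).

3

b = (2716322504/3849708291, -433684591/7699416582, 510500745/1283236097, -120849435/2566472194)
c = (0, -3/2, 58/45, 1301/630)
Ac = (0, 0, 9/10, 1646/405)
Σ b_i: 2716322504/3849708291·1 + (-433684591/7699416582)·1 + 510500745/1283236097·1 + (-120849435/2566472194)·1 = 1 ✓
b·c: (-433684591/7699416582)·(-3/2) + 510500745/1283236097·58/45 + (-120849435/2566472194)·1301/630 = 1/2 ✓
b·c²: (-433684591/7699416582)·9/4 + 510500745/1283236097·3364/2025 + (-120849435/2566472194)·1692601/396900 = 1/3 ✓
b·Ac: 510500745/1283236097·9/10 + (-120849435/2566472194)·1646/405 = 1/6 ✓
b·c³: (-433684591/7699416582)·(-27/8) + 510500745/1283236097·195112/91125 + (-120849435/2566472194)·2202073901/250047000 = 30423930093917/48506324466600 ≠ 1/4 ⇒ order 3.
b·(c∘Ac): 510500745/1283236097·29/25 + (-120849435/2566472194)·1070723/127575 = 4592312785/69294749238 ≠ 1/8
b·Ac²: 510500745/1283236097·(-27/20) + (-120849435/2566472194)·1379/729 = -86775554611/138589498476 ≠ 1/12
b·A²c: (-120849435/2566472194)·2 = -120849435/1283236097 ≠ 1/24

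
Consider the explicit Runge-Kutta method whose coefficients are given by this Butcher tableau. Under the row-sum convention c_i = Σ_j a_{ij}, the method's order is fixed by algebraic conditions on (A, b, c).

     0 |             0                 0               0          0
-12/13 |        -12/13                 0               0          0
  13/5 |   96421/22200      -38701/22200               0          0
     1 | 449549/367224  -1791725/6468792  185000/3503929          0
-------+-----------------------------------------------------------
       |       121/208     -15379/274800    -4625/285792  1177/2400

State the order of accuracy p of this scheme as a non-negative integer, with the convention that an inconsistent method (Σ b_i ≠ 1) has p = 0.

4

b = (121/208, -15379/274800, -4625/285792, 1177/2400)
c = (0, -12/13, 13/5, 1)
Ac = (0, 0, 2977/1850, 925/2354)
Σ b_i: 121/208·1 + (-15379/274800)·1 + (-4625/285792)·1 + 1177/2400·1 = 1 ✓
b·c: (-15379/274800)·(-12/13) + (-4625/285792)·13/5 + 1177/2400·1 = 1/2 ✓
b·c²: (-15379/274800)·144/169 + (-4625/285792)·169/25 + 1177/2400·1 = 1/3 ✓
b·Ac: (-4625/285792)·2977/1850 + 1177/2400·925/2354 = 1/6 ✓
b·c³: (-15379/274800)·(-1728/2197) + (-4625/285792)·2197/125 + 1177/2400·1 = 1/4 ✓
b·(c∘Ac): (-4625/285792)·38701/9250 + 1177/2400·925/2354 = 1/8 ✓
b·Ac²: (-4625/285792)·(-1374/925) + 1177/2400·1850/15301 = 1/12 ✓
b·A²c: 1177/2400·100/1177 = 1/24 ✓; 4 stages ⇒ order 4.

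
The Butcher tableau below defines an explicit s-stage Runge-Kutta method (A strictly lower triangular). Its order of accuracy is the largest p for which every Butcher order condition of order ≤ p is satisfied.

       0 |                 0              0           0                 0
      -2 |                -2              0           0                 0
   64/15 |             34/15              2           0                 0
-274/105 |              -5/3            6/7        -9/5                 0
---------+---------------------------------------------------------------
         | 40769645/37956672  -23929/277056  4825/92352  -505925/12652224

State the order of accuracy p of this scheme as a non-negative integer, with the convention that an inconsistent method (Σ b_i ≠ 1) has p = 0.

3

b = (40769645/37956672, -23929/277056, 4825/92352, -505925/12652224)
c = (0, -2, 64/15, -274/105)
Ac = (0, 0, -4, -1644/175)
Σ b_i: 40769645/37956672·1 + (-23929/277056)·1 + 4825/92352·1 + (-505925/12652224)·1 = 1 ✓
b·c: (-23929/277056)·(-2) + 4825/92352·64/15 + (-505925/12652224)·(-274/105) = 1/2 ✓
b·c²: (-23929/277056)·4 + 4825/92352·4096/225 + (-505925/12652224)·75076/11025 = 1/3 ✓
b·Ac: 4825/92352·(-4) + (-505925/12652224)·(-1644/175) = 1/6 ✓
b·c³: (-23929/277056)·(-8) + 4825/92352·262144/3375 + (-505925/12652224)·(-20570824/1157625) = 212710/38961 ≠ 1/4 ⇒ order 3.
b·(c∘Ac): 4825/92352·(-256/15) + (-505925/12652224)·150152/6125 = -324143/173160 ≠ 1/8
b·Ac²: 4825/92352·8 + (-505925/12652224)·(-25672/875) = 1572793/988455 ≠ 1/12
b·A²c: (-505925/12652224)·36/5 = -303555/1054352 ≠ 1/24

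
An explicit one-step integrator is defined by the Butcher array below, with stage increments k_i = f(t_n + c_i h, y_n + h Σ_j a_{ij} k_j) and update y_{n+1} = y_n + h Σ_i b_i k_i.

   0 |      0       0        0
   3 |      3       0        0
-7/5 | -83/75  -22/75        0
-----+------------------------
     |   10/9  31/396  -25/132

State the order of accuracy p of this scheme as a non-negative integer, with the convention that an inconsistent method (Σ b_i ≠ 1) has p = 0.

3

b = (10/9, 31/396, -25/132)
c = (0, 3, -7/5)
Ac = (0, 0, -22/25)
Σ b_i: 10/9·1 + 31/396·1 + (-25/132)·1 = 1 ✓
b·c: 31/396·3 + (-25/132)·(-7/5) = 1/2 ✓
b·c²: 31/396·9 + (-25/132)·49/25 = 1/3 ✓
b·Ac: (-25/132)·(-22/25) = 1/6 ✓; 3 stages ⇒ order 3.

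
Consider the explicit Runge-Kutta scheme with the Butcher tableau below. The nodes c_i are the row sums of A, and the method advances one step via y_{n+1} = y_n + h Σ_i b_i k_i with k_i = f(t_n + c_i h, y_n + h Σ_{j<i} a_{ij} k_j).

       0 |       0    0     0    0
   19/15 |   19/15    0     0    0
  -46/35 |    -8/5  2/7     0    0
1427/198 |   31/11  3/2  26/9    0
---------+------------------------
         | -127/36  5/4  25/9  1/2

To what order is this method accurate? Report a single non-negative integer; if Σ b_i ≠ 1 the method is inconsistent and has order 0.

1

b = (-127/36, 5/4, 25/9, 1/2)
c = (0, 19/15, -46/35, 1427/198)
Ac = (0, 0, 38/105, -239/126)
Σ b_i: (-127/36)·1 + 5/4·1 + 25/9·1 + 1/2·1 = 1 ✓
b·c: 5/4·19/15 + 25/9·(-46/35) + 1/2·1427/198 = 2129/1386 ≠ 1/2 ⇒ order 1.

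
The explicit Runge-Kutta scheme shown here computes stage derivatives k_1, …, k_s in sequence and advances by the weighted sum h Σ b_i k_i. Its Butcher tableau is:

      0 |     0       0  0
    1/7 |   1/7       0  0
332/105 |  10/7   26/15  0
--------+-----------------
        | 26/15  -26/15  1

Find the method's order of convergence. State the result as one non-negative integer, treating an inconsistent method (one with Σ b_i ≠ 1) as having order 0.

1

b = (26/15, -26/15, 1)
c = (0, 1/7, 332/105)
Ac = (0, 0, 26/105)
Σ b_i: 26/15·1 + (-26/15)·1 + 1·1 = 1 ✓
b·c: (-26/15)·1/7 + 1·332/105 = 102/35 ≠ 1/2 ⇒ order 1.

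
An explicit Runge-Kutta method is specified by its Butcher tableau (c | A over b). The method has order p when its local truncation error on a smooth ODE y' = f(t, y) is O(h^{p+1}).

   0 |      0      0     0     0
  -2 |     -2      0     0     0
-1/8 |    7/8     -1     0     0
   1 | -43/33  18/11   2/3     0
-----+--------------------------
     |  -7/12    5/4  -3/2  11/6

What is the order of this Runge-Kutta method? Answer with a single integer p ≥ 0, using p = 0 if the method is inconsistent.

1

b = (-7/12, 5/4, -3/2, 11/6)
c = (0, -2, -1/8, 1)
Ac = (0, 0, 2, -443/132)
Σ b_i: (-7/12)·1 + 5/4·1 + (-3/2)·1 + 11/6·1 = 1 ✓
b·c: 5/4·(-2) + (-3/2)·(-1/8) + 11/6·1 = -23/48 ≠ 1/2 ⇒ order 1.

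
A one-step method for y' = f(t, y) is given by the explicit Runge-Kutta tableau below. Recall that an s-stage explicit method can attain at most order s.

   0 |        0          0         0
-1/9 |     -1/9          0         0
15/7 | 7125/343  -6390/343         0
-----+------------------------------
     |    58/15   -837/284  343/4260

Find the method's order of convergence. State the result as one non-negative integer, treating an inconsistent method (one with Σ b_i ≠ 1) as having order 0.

b = (58/15, -837/284, 343/4260)
c = (0, -1/9, 15/7)
Ac = (0, 0, 710/343)
Σ b_i: 58/15·1 + (-837/284)·1 + 343/4260·1 = 1 ✓
b·c: (-837/284)·(-1/9) + 343/4260·15/7 = 1/2 ✓
b·c²: (-837/284)·1/81 + 343/4260·225/49 = 1/3 ✓
b·Ac: 343/4260·710/343 = 1/6 ✓; 3 stages ⇒ order 3.

3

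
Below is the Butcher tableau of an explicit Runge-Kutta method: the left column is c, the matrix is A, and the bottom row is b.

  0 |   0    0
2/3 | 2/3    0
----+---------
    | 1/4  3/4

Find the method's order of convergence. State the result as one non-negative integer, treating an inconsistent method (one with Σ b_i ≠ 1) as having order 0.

2

b = (1/4, 3/4)
c = (0, 2/3)
Σ b_i: 1/4·1 + 3/4·1 = 1 ✓
b·c: 3/4·2/3 = 1/2 ✓; 2 stages ⇒ order 2.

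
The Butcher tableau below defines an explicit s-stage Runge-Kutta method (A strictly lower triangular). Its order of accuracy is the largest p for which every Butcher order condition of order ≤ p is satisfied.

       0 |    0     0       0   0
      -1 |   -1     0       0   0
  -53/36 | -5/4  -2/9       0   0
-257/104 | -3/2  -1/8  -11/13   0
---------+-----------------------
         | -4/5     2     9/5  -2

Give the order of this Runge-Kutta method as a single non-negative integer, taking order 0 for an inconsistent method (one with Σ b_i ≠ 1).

b = (-4/5, 2, 9/5, -2)
c = (0, -1, -53/36, -257/104)
Ac = (0, 0, 2/9, 1283/936)
Σ b_i: (-4/5)·1 + 2·1 + 9/5·1 + (-2)·1 = 1 ✓
b·c: 2·(-1) + 9/5·(-53/36) + (-2)·(-257/104) = 19/65 ≠ 1/2 ⇒ order 1.

1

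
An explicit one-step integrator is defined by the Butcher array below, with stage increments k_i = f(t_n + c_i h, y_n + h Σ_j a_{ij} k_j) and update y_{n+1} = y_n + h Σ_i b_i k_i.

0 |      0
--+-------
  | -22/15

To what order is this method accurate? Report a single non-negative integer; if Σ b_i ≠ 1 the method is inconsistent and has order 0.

0

b = (-22/15)
c = (0)
Σ b_i: (-22/15)·1 = -22/15 ≠ 1 ⇒ order 0.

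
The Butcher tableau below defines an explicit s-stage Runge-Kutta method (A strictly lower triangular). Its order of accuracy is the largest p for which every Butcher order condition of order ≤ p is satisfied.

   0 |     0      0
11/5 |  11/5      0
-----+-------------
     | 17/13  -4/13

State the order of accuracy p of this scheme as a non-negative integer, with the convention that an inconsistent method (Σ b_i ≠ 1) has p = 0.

b = (17/13, -4/13)
c = (0, 11/5)
Σ b_i: 17/13·1 + (-4/13)·1 = 1 ✓
b·c: (-4/13)·11/5 = -44/65 ≠ 1/2 ⇒ order 1.

1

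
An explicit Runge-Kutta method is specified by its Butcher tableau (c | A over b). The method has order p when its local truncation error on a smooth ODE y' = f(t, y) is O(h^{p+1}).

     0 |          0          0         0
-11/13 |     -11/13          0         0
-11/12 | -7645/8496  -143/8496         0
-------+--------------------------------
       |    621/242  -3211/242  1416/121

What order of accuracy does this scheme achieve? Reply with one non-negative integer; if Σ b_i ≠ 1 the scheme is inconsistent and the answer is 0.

3

b = (621/242, -3211/242, 1416/121)
c = (0, -11/13, -11/12)
Ac = (0, 0, 121/8496)
Σ b_i: 621/242·1 + (-3211/242)·1 + 1416/121·1 = 1 ✓
b·c: (-3211/242)·(-11/13) + 1416/121·(-11/12) = 1/2 ✓
b·c²: (-3211/242)·121/169 + 1416/121·121/144 = 1/3 ✓
b·Ac: 1416/121·121/8496 = 1/6 ✓; 3 stages ⇒ order 3.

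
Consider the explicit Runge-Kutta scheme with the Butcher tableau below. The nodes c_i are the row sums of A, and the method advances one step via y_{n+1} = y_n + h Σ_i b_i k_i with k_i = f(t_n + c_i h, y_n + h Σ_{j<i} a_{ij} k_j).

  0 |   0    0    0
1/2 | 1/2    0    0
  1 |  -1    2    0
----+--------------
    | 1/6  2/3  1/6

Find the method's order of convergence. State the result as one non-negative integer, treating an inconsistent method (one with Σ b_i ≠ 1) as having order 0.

3

b = (1/6, 2/3, 1/6)
c = (0, 1/2, 1)
Ac = (0, 0, 1)
Σ b_i: 1/6·1 + 2/3·1 + 1/6·1 = 1 ✓
b·c: 2/3·1/2 + 1/6·1 = 1/2 ✓
b·c²: 2/3·1/4 + 1/6·1 = 1/3 ✓
b·Ac: 1/6·1 = 1/6 ✓; 3 stages ⇒ order 3.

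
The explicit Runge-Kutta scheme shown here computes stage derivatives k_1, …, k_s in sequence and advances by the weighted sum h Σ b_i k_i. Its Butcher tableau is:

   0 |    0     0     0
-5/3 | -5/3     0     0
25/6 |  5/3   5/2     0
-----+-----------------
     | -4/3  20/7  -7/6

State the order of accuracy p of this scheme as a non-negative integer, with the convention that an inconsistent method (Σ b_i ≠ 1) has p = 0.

0

b = (-4/3, 20/7, -7/6)
c = (0, -5/3, 25/6)
Ac = (0, 0, -25/6)
Σ b_i: (-4/3)·1 + 20/7·1 + (-7/6)·1 = 5/14 ≠ 1 ⇒ order 0.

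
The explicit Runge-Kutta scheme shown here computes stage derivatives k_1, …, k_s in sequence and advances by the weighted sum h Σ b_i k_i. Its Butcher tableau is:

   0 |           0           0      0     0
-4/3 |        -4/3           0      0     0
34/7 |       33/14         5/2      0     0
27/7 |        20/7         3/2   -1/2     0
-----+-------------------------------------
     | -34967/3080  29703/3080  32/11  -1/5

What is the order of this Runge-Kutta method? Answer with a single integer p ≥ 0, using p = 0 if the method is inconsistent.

b = (-34967/3080, 29703/3080, 32/11, -1/5)
c = (0, -4/3, 34/7, 27/7)
Ac = (0, 0, -10/3, -31/7)
Σ b_i: (-34967/3080)·1 + 29703/3080·1 + 32/11·1 + (-1/5)·1 = 1 ✓
b·c: 29703/3080·(-4/3) + 32/11·34/7 + (-1/5)·27/7 = 1/2 ✓
b·c²: 29703/3080·16/9 + 32/11·1156/49 + (-1/5)·729/49 = 669437/8085 ≠ 1/3 ⇒ order 2.
b·Ac: 32/11·(-10/3) + (-1/5)·(-31/7) = -10177/1155 ≠ 1/6

2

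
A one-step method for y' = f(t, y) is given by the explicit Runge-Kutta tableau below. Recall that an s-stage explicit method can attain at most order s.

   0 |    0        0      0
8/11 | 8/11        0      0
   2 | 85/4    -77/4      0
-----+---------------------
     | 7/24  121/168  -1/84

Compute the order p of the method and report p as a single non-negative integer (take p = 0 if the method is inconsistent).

b = (7/24, 121/168, -1/84)
c = (0, 8/11, 2)
Ac = (0, 0, -14)
Σ b_i: 7/24·1 + 121/168·1 + (-1/84)·1 = 1 ✓
b·c: 121/168·8/11 + (-1/84)·2 = 1/2 ✓
b·c²: 121/168·64/121 + (-1/84)·4 = 1/3 ✓
b·Ac: (-1/84)·(-14) = 1/6 ✓; 3 stages ⇒ order 3.

3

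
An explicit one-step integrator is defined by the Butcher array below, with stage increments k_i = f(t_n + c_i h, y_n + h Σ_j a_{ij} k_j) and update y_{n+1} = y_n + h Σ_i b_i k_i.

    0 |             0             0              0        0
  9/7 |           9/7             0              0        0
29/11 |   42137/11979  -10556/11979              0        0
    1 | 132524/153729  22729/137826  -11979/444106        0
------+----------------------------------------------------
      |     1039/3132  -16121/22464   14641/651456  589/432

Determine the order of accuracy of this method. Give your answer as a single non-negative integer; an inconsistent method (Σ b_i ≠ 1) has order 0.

4

b = (1039/3132, -16121/22464, 14641/651456, 589/432)
c = (0, 9/7, 29/11, 1)
Ac = (0, 0, -1508/1331, 83/589)
Σ b_i: 1039/3132·1 + (-16121/22464)·1 + 14641/651456·1 + 589/432·1 = 1 ✓
b·c: (-16121/22464)·9/7 + 14641/651456·29/11 + 589/432·1 = 1/2 ✓
b·c²: (-16121/22464)·81/49 + 14641/651456·841/121 + 589/432·1 = 1/3 ✓
b·Ac: 14641/651456·(-1508/1331) + 589/432·83/589 = 1/6 ✓
b·c³: (-16121/22464)·729/343 + 14641/651456·24389/1331 + 589/432·1 = 1/4 ✓
b·(c∘Ac): 14641/651456·(-43732/14641) + 589/432·83/589 = 1/8 ✓
b·Ac²: 14641/651456·(-13572/9317) + 589/432·351/4123 = 1/12 ✓
b·A²c: 589/432·18/589 = 1/24 ✓; 4 stages ⇒ order 4.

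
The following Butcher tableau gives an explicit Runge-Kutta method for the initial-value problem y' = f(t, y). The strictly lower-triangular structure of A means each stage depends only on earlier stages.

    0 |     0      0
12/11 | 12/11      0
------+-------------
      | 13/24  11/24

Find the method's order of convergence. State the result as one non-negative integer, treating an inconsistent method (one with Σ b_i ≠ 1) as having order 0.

b = (13/24, 11/24)
c = (0, 12/11)
Σ b_i: 13/24·1 + 11/24·1 = 1 ✓
b·c: 11/24·12/11 = 1/2 ✓; 2 stages ⇒ order 2.

2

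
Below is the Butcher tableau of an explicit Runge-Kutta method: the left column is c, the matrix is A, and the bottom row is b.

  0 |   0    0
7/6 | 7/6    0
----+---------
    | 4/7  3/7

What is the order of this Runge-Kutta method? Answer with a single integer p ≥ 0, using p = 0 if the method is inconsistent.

b = (4/7, 3/7)
c = (0, 7/6)
Σ b_i: 4/7·1 + 3/7·1 = 1 ✓
b·c: 3/7·7/6 = 1/2 ✓; 2 stages ⇒ order 2.

2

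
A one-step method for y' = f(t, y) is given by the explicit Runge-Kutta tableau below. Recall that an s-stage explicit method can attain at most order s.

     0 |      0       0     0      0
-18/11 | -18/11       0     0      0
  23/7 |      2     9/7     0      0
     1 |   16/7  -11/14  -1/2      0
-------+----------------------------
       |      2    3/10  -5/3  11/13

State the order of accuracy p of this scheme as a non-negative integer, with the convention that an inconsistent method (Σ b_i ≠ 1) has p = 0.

b = (2, 3/10, -5/3, 11/13)
c = (0, -18/11, 23/7, 1)
Ac = (0, 0, -162/77, -5/14)
Σ b_i: 2·1 + 3/10·1 + (-5/3)·1 + 11/13·1 = 577/390 ≠ 1 ⇒ order 0.

0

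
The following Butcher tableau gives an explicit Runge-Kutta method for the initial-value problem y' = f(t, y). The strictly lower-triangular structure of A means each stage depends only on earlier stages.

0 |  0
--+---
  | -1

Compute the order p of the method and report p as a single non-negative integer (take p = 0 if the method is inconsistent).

b = (-1)
c = (0)
Σ b_i: (-1)·1 = -1 ≠ 1 ⇒ order 0.

0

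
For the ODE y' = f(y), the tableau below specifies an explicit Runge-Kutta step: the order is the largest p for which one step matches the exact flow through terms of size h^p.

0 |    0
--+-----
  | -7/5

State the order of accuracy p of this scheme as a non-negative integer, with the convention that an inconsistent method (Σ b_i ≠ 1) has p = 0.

0

b = (-7/5)
c = (0)
Σ b_i: (-7/5)·1 = -7/5 ≠ 1 ⇒ order 0.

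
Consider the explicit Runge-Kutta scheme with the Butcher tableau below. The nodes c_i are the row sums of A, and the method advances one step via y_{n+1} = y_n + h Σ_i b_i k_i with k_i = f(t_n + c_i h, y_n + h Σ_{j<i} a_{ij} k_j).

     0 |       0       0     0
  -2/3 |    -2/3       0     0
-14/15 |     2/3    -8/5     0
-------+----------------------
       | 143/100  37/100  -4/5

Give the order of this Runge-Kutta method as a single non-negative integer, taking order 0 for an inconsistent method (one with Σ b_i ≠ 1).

b = (143/100, 37/100, -4/5)
c = (0, -2/3, -14/15)
Ac = (0, 0, 16/15)
Σ b_i: 143/100·1 + 37/100·1 + (-4/5)·1 = 1 ✓
b·c: 37/100·(-2/3) + (-4/5)·(-14/15) = 1/2 ✓
b·c²: 37/100·4/9 + (-4/5)·196/225 = -599/1125 ≠ 1/3 ⇒ order 2.
b·Ac: (-4/5)·16/15 = -64/75 ≠ 1/6

2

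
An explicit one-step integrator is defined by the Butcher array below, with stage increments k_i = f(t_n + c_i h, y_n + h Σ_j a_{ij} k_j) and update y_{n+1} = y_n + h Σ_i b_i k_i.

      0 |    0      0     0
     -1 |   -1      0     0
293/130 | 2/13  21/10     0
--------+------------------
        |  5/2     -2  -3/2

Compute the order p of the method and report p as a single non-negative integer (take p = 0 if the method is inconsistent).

0

b = (5/2, -2, -3/2)
c = (0, -1, 293/130)
Ac = (0, 0, -21/10)
Σ b_i: 5/2·1 + (-2)·1 + (-3/2)·1 = -1 ≠ 1 ⇒ order 0.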